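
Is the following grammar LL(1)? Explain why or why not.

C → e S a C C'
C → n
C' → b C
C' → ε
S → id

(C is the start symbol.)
No. Predict set conflict for C': { 'b' }

A grammar is LL(1) if for each non-terminal N with multiple productions, the predict sets of those productions are pairwise disjoint, where PREDICT(N → α) = (FIRST(α) \ {ε}) ∪ (FOLLOW(N) if α ⇒* ε).

Relevant sets:
  FOLLOW(C') = { $, 'b' }

For C:
  PREDICT(C → e S a C C') = { 'e' }
  PREDICT(C → n) = { 'n' }
For C':
  PREDICT(C' → b C) = { 'b' }
  PREDICT(C' → ε) = { $, 'b' }
S has a single production, so nothing to check there.

Conflict found: Predict set conflict for C': { 'b' }
The grammar is NOT LL(1).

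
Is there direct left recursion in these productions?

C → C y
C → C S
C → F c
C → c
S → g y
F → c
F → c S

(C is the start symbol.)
Direct left recursion occurs when N → N α for some non-terminal N (the right-hand side begins with the left-hand side itself).

C → C y: LEFT RECURSIVE (starts with C)
C → C S: LEFT RECURSIVE (starts with C)
C → F c: starts with F
C → c: starts with c
S → g y: starts with g
F → c: starts with c
F → c S: starts with c

The grammar has direct left recursion on: C.

Answer: Yes, C is left-recursive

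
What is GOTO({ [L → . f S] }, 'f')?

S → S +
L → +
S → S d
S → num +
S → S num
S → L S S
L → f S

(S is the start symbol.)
GOTO(I, 'f') = CLOSURE({ [A → αX.β] : [A → α.Xβ] ∈ I, X = 'f' })

Items with dot before 'f', with the dot advanced:
  [L → . f S] → [L → f . S]
Closure of the advanced items:
  [L → f . S] has the dot before S: add [S → . S +], [S → . S d], [S → . num +], [S → . S num], [S → . L S S]
  [S → . L S S] has the dot before L: add [L → . +], [L → . f S]

GOTO = { [L → . +], [L → . f S], [L → f . S], [S → . L S S], [S → . S +], [S → . S d], [S → . S num], [S → . num +] }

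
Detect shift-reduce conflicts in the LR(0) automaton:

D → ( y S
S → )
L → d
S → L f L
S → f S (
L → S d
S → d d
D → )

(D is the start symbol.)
A shift-reduce conflict occurs when an LR(0) state has both:
  - a complete (reduce) item [A → α .] (dot at the end), and
  - a shift item [B → β . c γ] (dot before a terminal).

Augment with D' → D and build the canonical LR(0) collection (I0 = CLOSURE({[D' → . D]}), then GOTO on every symbol after a dot until no new states appear). It has 17 states:
  I0: { [D → . ( y S], [D → . )], [D' → . D] }  — shift
  I1: { [D → ( . y S] }  — shift
  I2: { [D → ) .] }  — reduce
  I3: { [D' → D .] }  — accept
  I4: { [D → ( y . S], [L → . S d], [L → . d], [S → . )], [S → . L f L], [S → . d d], [S → . f S (] }  — shift
  I5: { [S → ) .] }  — reduce
  I6: { [S → L . f L] }  — shift
  I7: { [D → ( y S .], [L → S . d] }  — shift, reduce
  I8: { [L → d .], [S → d . d] }  — shift, reduce
  I9: { [L → . S d], [L → . d], [S → . )], [S → . L f L], [S → . d d], [S → . f S (], [S → f . S (] }  — shift
  I10: { [L → S . d], [S → f S . (] }  — shift
  I11: { [S → f S ( .] }  — reduce
  I12: { [L → S d .] }  — reduce
  I13: { [S → d d .] }  — reduce
  I14: { [L → . S d], [L → . d], [S → . )], [S → . L f L], [S → . d d], [S → . f S (], [S → L f . L] }  — shift
  I15: { [S → L . f L], [S → L f L .] }  — shift, reduce
  I16: { [L → S . d] }  — shift

I7 contains reduce item [D → ( y S .] and shift item [L → S . d] — shift-reduce conflict.
I8 contains reduce item [L → d .] and shift item [S → d . d] — shift-reduce conflict.
I15 contains reduce item [S → L f L .] and shift item [S → L . f L] — shift-reduce conflict.

Answer: Yes — I7: [D → ( y S .] vs [L → S . d]; I8: [L → d .] vs [S → d . d]; I15: [S → L f L .] vs [S → L . f L]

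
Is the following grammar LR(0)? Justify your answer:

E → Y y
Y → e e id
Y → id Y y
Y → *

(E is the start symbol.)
A grammar is LR(0) if no state in the canonical LR(0) collection has:
  - both a shift item (dot before a terminal) and a complete item (shift-reduce conflict), or
  - two or more complete items (reduce-reduce conflict; the accept item [E' → E .] counts as a complete item here).

Augment with E' → E and build the canonical LR(0) collection (I0 = CLOSURE({[E' → . E]}), then GOTO on every symbol after a dot until no new states appear). It has 11 states:
  I0: { [E → . Y y], [E' → . E], [Y → . *], [Y → . e e id], [Y → . id Y y] }  — shift
  I1: { [Y → * .] }  — reduce
  I2: { [E' → E .] }  — accept
  I3: { [E → Y . y] }  — shift
  I4: { [Y → e . e id] }  — shift
  I5: { [Y → . *], [Y → . e e id], [Y → . id Y y], [Y → id . Y y] }  — shift
  I6: { [Y → id Y . y] }  — shift
  I7: { [Y → id Y y .] }  — reduce
  I8: { [Y → e e . id] }  — shift
  I9: { [Y → e e id .] }  — reduce
  I10: { [E → Y y .] }  — reduce

Every state is either a pure shift/goto state or contains exactly one complete item and nothing to shift — no conflicts. The grammar is LR(0).

Answer: Yes, the grammar is LR(0)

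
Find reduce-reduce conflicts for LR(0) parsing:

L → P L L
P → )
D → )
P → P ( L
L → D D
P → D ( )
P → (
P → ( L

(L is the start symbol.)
Yes — I2: [D → ) .] vs [P → ) .]; I9: [P → ( L .] vs [P → P ( L .]

Augment with L' → L and build the canonical LR(0) collection (I0 = CLOSURE({[L' → . L]}), then GOTO on every symbol after a dot until no new states appear). It has 15 states:
  I0: { [D → . )], [L → . D D], [L → . P L L], [L' → . L], [P → . ( L], [P → . (], [P → . )], [P → . D ( )], [P → . P ( L] }  — shift
  I1: { [D → . )], [L → . D D], [L → . P L L], [P → ( . L], [P → ( .], [P → . ( L], [P → . (], [P → . )], [P → . D ( )], [P → . P ( L] }  — shift, reduce
  I2: { [D → ) .], [P → ) .] }  — 2 reduces
  I3: { [D → . )], [L → D . D], [P → D . ( )] }  — shift
  I4: { [L' → L .] }  — accept
  I5: { [D → . )], [L → . D D], [L → . P L L], [L → P . L L], [P → . ( L], [P → . (], [P → . )], [P → . D ( )], [P → . P ( L], [P → P . ( L] }  — shift
  I6: { [D → . )], [L → . D D], [L → . P L L], [P → ( . L], [P → ( .], [P → . ( L], [P → . (], [P → . )], [P → . D ( )], [P → . P ( L], [P → P ( . L] }  — shift, reduce
  I7: { [D → . )], [L → . D D], [L → . P L L], [L → P L . L], [P → . ( L], [P → . (], [P → . )], [P → . D ( )], [P → . P ( L] }  — shift
  I8: { [L → P L L .] }  — reduce
  I9: { [P → ( L .], [P → P ( L .] }  — 2 reduces
  I10: { [P → D ( . )] }  — shift
  I11: { [D → ) .] }  — reduce
  I12: { [L → D D .] }  — reduce
  I13: { [P → D ( ) .] }  — reduce
  I14: { [P → ( L .] }  — reduce

I2 contains complete items [D → ) .], [P → ) .] — reduce-reduce conflict.
I9 contains complete items [P → ( L .], [P → P ( L .] — reduce-reduce conflict.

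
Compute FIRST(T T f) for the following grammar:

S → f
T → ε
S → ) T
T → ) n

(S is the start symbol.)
{ ')', 'f' }

FIRST sets of the non-terminals involved (from the grammar, by fixed-point iteration):
  FIRST(T) = { ')', ε }

To compute FIRST(T T f), process the symbols left to right:
Symbol T is a non-terminal. Add FIRST(T) \ {ε} = { ')' }
T is nullable (ε ∈ FIRST(T)), continue to the next symbol.
Symbol T is a non-terminal. Add FIRST(T) \ {ε} = { ')' }
T is nullable (ε ∈ FIRST(T)), continue to the next symbol.
Symbol f is a terminal. Add 'f' and stop.
FIRST(T T f) = { ')', 'f' }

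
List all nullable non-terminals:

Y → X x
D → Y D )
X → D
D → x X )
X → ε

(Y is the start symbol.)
A non-terminal is nullable if it can derive ε (the empty string): either it has an ε-production, or it has a production whose right-hand side consists entirely of nullable non-terminals.

ε-productions: X → ε
So X is immediately nullable.
No further non-terminal can be added: every production for the remaining non-terminals contains a terminal or a non-nullable non-terminal.
Nullable = { 'X' }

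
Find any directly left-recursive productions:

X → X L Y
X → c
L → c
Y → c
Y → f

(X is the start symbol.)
Yes, X is left-recursive

Direct left recursion occurs when N → N α for some non-terminal N (the right-hand side begins with the left-hand side itself).

X → X L Y: LEFT RECURSIVE (starts with X)
X → c: starts with c
L → c: starts with c
Y → c: starts with c
Y → f: starts with f

The grammar has direct left recursion on: X.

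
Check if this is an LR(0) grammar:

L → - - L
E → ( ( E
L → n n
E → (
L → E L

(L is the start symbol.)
No. Shift-reduce conflict between [E → ( .] and [E → ( . ( E]

Augment with L' → L and build the canonical LR(0) collection (I0 = CLOSURE({[L' → . L]}), then GOTO on every symbol after a dot until no new states appear). It has 12 states:
  I0: { [E → . ( ( E], [E → . (], [L → . - - L], [L → . E L], [L → . n n], [L' → . L] }  — shift
  I1: { [E → ( . ( E], [E → ( .] }  — shift, reduce
  I2: { [L → - . - L] }  — shift
  I3: { [E → . ( ( E], [E → . (], [L → . - - L], [L → . E L], [L → . n n], [L → E . L] }  — shift
  I4: { [L' → L .] }  — accept
  I5: { [L → n . n] }  — shift
  I6: { [L → n n .] }  — reduce
  I7: { [L → E L .] }  — reduce
  I8: { [E → . ( ( E], [E → . (], [L → - - . L], [L → . - - L], [L → . E L], [L → . n n] }  — shift
  I9: { [L → - - L .] }  — reduce
  I10: { [E → ( ( . E], [E → . ( ( E], [E → . (] }  — shift
  I11: { [E → ( ( E .] }  — reduce

Conflict in state I1:
  Shift-reduce conflict between [E → ( .] and [E → ( . ( E]
So the grammar is NOT LR(0).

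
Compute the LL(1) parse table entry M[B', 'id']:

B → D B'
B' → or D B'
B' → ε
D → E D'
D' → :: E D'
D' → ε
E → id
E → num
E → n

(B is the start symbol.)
To find M[B', 'id'], we find productions for B' where 'id' is in the predict set (PREDICT(N → α) = (FIRST(α) \ {ε}) ∪ (FOLLOW(N) if α ⇒* ε)).

Relevant sets:
  FOLLOW(B') = { $ }

B' → or D B': PREDICT = { 'or' }
B' → ε: PREDICT = { $ }

M[B', 'id'] is empty (no production applies)

Answer: Empty (error entry)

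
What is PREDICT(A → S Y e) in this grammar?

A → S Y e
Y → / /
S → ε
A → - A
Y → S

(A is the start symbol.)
PREDICT(A → S Y e) = (FIRST(RHS) \ {ε}) ∪ (FOLLOW(A) if ε ∈ FIRST(RHS), i.e. RHS ⇒* ε)
FIRST(S) = { ε }
FIRST(Y) = { '/', ε }
FIRST(S Y e) = { '/', 'e' }
ε ∉ FIRST(S Y e), so FOLLOW(A) is not added.
PREDICT(A → S Y e) = { '/', 'e' }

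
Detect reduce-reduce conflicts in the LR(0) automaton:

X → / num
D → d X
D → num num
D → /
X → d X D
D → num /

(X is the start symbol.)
A reduce-reduce conflict occurs when an LR(0) state has two complete items [A → α .] and [B → β .] — both call for a reduction, and with no lookahead the parser cannot choose between them.

Augment with X' → X and build the canonical LR(0) collection (I0 = CLOSURE({[X' → . X]}), then GOTO on every symbol after a dot until no new states appear). It has 13 states:
  I0: { [X → . / num], [X → . d X D], [X' → . X] }  — shift
  I1: { [X → / . num] }  — shift
  I2: { [X' → X .] }  — accept
  I3: { [X → . / num], [X → . d X D], [X → d . X D] }  — shift
  I4: { [D → . /], [D → . d X], [D → . num /], [D → . num num], [X → d X . D] }  — shift
  I5: { [D → / .] }  — reduce
  I6: { [X → d X D .] }  — reduce
  I7: { [D → d . X], [X → . / num], [X → . d X D] }  — shift
  I8: { [D → num . /], [D → num . num] }  — shift
  I9: { [D → num / .] }  — reduce
  I10: { [D → num num .] }  — reduce
  I11: { [D → d X .] }  — reduce
  I12: { [X → / num .] }  — reduce

No state contains more than one complete item.

Answer: No reduce-reduce conflicts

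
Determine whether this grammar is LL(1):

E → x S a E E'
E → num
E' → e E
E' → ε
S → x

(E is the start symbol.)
A grammar is LL(1) if for each non-terminal N with multiple productions, the predict sets of those productions are pairwise disjoint, where PREDICT(N → α) = (FIRST(α) \ {ε}) ∪ (FOLLOW(N) if α ⇒* ε).

Relevant sets:
  FOLLOW(E') = { $, 'e' }

For E:
  PREDICT(E → x S a E E') = { 'x' }
  PREDICT(E → num) = { 'num' }
For E':
  PREDICT(E' → e E) = { 'e' }
  PREDICT(E' → ε) = { $, 'e' }
S has a single production, so nothing to check there.

Conflict found: Predict set conflict for E': { 'e' }
The grammar is NOT LL(1).

Answer: No. Predict set conflict for E': { 'e' }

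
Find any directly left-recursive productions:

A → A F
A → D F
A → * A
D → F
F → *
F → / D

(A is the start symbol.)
Yes, A is left-recursive

Direct left recursion occurs when N → N α for some non-terminal N (the right-hand side begins with the left-hand side itself).

A → A F: LEFT RECURSIVE (starts with A)
A → D F: starts with D
A → * A: starts with '*'
D → F: starts with F
F → *: starts with '*'
F → / D: starts with '/'

The grammar has direct left recursion on: A.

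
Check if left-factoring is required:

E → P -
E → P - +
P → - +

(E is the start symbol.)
Yes, E has productions with common prefix 'P -'

Left-factoring is needed when two productions for the same non-terminal
share a common prefix on the right-hand side.

Productions for E:
  E → P -
  E → P - +

Found common prefix 'P -' in productions for E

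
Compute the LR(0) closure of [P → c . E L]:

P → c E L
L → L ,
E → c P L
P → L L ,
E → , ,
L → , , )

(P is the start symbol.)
{ [E → . , ,], [E → . c P L], [P → c . E L] }

Start with: [P → c . E L]
  [P → c . E L] has the dot before E: add [E → . c P L], [E → . , ,]
No further items can be added.

CLOSURE = { [E → . , ,], [E → . c P L], [P → c . E L] }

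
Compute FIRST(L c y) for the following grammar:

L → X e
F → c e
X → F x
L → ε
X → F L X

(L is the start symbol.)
FIRST sets of the non-terminals involved (from the grammar, by fixed-point iteration):
  FIRST(L) = { 'c', ε }

To compute FIRST(L c y), process the symbols left to right:
Symbol L is a non-terminal. Add FIRST(L) \ {ε} = { 'c' }
L is nullable (ε ∈ FIRST(L)), continue to the next symbol.
Symbol c is a terminal. Add 'c' and stop.
FIRST(L c y) = { 'c' }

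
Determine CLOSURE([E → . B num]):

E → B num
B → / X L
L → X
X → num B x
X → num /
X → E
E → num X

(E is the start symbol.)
Start with: [E → . B num]
  [E → . B num] has the dot before B: add [B → . / X L]
No further items can be added.

CLOSURE = { [B → . / X L], [E → . B num] }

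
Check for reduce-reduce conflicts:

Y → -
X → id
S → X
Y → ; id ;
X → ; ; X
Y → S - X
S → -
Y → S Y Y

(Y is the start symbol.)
Yes — I1: [S → - .] vs [Y → - .]; I7: [S → - .] vs [Y → - .]

A reduce-reduce conflict occurs when an LR(0) state has two complete items [A → α .] and [B → β .] — both call for a reduction, and with no lookahead the parser cannot choose between them.

Augment with Y' → Y and build the canonical LR(0) collection (I0 = CLOSURE({[Y' → . Y]}), then GOTO on every symbol after a dot until no new states appear). It has 16 states:
  I0: { [S → . -], [S → . X], [X → . ; ; X], [X → . id], [Y → . -], [Y → . ; id ;], [Y → . S - X], [Y → . S Y Y], [Y' → . Y] }  — shift
  I1: { [S → - .], [Y → - .] }  — 2 reduces
  I2: { [X → ; . ; X], [Y → ; . id ;] }  — shift
  I3: { [S → . -], [S → . X], [X → . ; ; X], [X → . id], [Y → . -], [Y → . ; id ;], [Y → . S - X], [Y → . S Y Y], [Y → S . - X], [Y → S . Y Y] }  — shift
  I4: { [S → X .] }  — reduce
  I5: { [Y' → Y .] }  — accept
  I6: { [X → id .] }  — reduce
  I7: { [S → - .], [X → . ; ; X], [X → . id], [Y → - .], [Y → S - . X] }  — shift, 2 reduces
  I8: { [S → . -], [S → . X], [X → . ; ; X], [X → . id], [Y → . -], [Y → . ; id ;], [Y → . S - X], [Y → . S Y Y], [Y → S Y . Y] }  — shift
  I9: { [Y → S Y Y .] }  — reduce
  I10: { [X → ; . ; X] }  — shift
  I11: { [Y → S - X .] }  — reduce
  I12: { [X → . ; ; X], [X → . id], [X → ; ; . X] }  — shift
  I13: { [X → ; ; X .] }  — reduce
  I14: { [Y → ; id . ;] }  — shift
  I15: { [Y → ; id ; .] }  — reduce

I1 contains complete items [S → - .], [Y → - .] — reduce-reduce conflict.
I7 contains complete items [S → - .], [Y → - .] — reduce-reduce conflict.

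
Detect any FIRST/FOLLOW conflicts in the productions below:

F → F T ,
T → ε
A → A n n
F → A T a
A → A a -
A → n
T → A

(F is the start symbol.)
No FIRST/FOLLOW conflicts.

A FIRST/FOLLOW conflict occurs when a non-terminal N has a nullable alternative N → β (β ⇒* ε) and another alternative N → α with FIRST(α) ∩ FOLLOW(N) ≠ ∅: on such a lookahead the parser cannot decide between expanding α and letting N vanish via β.

Nullable non-terminals: T.
FIRST sets used below: FIRST(A) = { 'n' }

T: nullable alternative(s) T → ε; FOLLOW(T) = { ',', 'a' }
  T → ε: FIRST \ {ε} = { } — this is the only nullable alternative, skip
  T → A: FIRST \ {ε} = { 'n' } — disjoint from FOLLOW(T)

A, F have no nullable alternative, so no FIRST/FOLLOW check is needed there.

No FIRST/FOLLOW conflicts found.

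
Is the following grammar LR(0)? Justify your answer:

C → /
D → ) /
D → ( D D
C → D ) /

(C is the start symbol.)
Augment with C' → C and build the canonical LR(0) collection (I0 = CLOSURE({[C' → . C]}), then GOTO on every symbol after a dot until no new states appear). It has 11 states:
  I0: { [C → . /], [C → . D ) /], [C' → . C], [D → . ( D D], [D → . ) /] }  — shift
  I1: { [D → ( . D D], [D → . ( D D], [D → . ) /] }  — shift
  I2: { [D → ) . /] }  — shift
  I3: { [C → / .] }  — reduce
  I4: { [C' → C .] }  — accept
  I5: { [C → D . ) /] }  — shift
  I6: { [C → D ) . /] }  — shift
  I7: { [C → D ) / .] }  — reduce
  I8: { [D → ) / .] }  — reduce
  I9: { [D → ( D . D], [D → . ( D D], [D → . ) /] }  — shift
  I10: { [D → ( D D .] }  — reduce

Every state is either a pure shift/goto state or contains exactly one complete item and nothing to shift — no conflicts. The grammar is LR(0).

Answer: Yes, the grammar is LR(0)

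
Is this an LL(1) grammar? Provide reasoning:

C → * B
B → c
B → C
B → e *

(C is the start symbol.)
Yes, the grammar is LL(1).

A grammar is LL(1) if for each non-terminal N with multiple productions, the predict sets of those productions are pairwise disjoint, where PREDICT(N → α) = (FIRST(α) \ {ε}) ∪ (FOLLOW(N) if α ⇒* ε).

Relevant sets:
  FIRST(C) = { '*' }

For B:
  PREDICT(B → c) = { 'c' }
  PREDICT(B → C) = { '*' }
  PREDICT(B → e '*') = { 'e' }
C has a single production, so nothing to check there.

All predict sets are disjoint. The grammar IS LL(1).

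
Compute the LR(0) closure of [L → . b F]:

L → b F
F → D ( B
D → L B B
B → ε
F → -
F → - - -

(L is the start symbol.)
{ [L → . b F] }

To compute CLOSURE, for each item [A → α.Bβ] where B is a non-terminal, add [B → .γ] for all productions B → γ; repeat for the newly added items until nothing changes.

Start with: [L → . b F]
The dot precedes the terminal b, so nothing is added.

CLOSURE = { [L → . b F] }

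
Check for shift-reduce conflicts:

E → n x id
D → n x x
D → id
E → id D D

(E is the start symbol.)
No shift-reduce conflicts

A shift-reduce conflict occurs when an LR(0) state has both:
  - a complete (reduce) item [A → α .] (dot at the end), and
  - a shift item [B → β . c γ] (dot before a terminal).

Augment with E' → E and build the canonical LR(0) collection (I0 = CLOSURE({[E' → . E]}), then GOTO on every symbol after a dot until no new states appear). It has 12 states:
  I0: { [E → . id D D], [E → . n x id], [E' → . E] }  — shift
  I1: { [E' → E .] }  — accept
  I2: { [D → . id], [D → . n x x], [E → id . D D] }  — shift
  I3: { [E → n . x id] }  — shift
  I4: { [E → n x . id] }  — shift
  I5: { [E → n x id .] }  — reduce
  I6: { [D → . id], [D → . n x x], [E → id D . D] }  — shift
  I7: { [D → id .] }  — reduce
  I8: { [D → n . x x] }  — shift
  I9: { [D → n x . x] }  — shift
  I10: { [D → n x x .] }  — reduce
  I11: { [E → id D D .] }  — reduce

No state contains both a complete item and a shift item.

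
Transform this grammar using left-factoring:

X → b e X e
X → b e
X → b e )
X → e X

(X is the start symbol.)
X → b e X'
X' → X e
X' → ε
X' → )
X → e X

Left-factoring transforms A → αβ₁ | αβ₂ into A → αA' and A' → β₁ | β₂
(α is the longest common prefix among the alternatives). Repeat until
no nonterminal has two alternatives with a common prefix.

Round 1: X has alternatives sharing prefix 'b e'. Introduce X': X → b e X'
  Add: X' → X e
  Add: X' → ε
  Add: X' → )

No remaining common prefixes — done.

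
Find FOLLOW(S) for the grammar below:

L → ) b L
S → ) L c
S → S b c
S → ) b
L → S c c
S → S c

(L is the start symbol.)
To compute FOLLOW(S), find every occurrence of S on a right-hand side N → α S β: add FIRST(β) \ {ε}, and if β is empty or nullable also add FOLLOW(N). Iterate to a fixed point.

In S → S b c: S is followed by b c, add FIRST(b c) \ {ε} = { 'b' }
In L → S c c: S is followed by c c, add FIRST(c c) \ {ε} = { 'c' }
In S → S c: S is followed by c, add FIRST(c) \ {ε} = { 'c' }

Taking the union: FOLLOW(S) = { 'b', 'c' }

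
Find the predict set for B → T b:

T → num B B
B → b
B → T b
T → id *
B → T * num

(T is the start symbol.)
PREDICT(B → T b) = (FIRST(RHS) \ {ε}) ∪ (FOLLOW(B) if ε ∈ FIRST(RHS), i.e. RHS ⇒* ε)
FIRST(T) = { 'id', 'num' }
FIRST(T b) = { 'id', 'num' }
ε ∉ FIRST(T b), so FOLLOW(B) is not added.
PREDICT(B → T b) = { 'id', 'num' }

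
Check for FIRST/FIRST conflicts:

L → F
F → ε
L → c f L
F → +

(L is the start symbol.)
FIRST sets of the non-terminals at (or reachable through a nullable prefix from) the front of some alternative:
  FIRST(F) = { '+', ε }

Productions for L:
  L → F: FIRST = { '+', ε }
  L → c f L: FIRST = { 'c' }
Productions for F:
  F → ε: FIRST = { ε }
  F → +: FIRST = { '+' }

All alternatives of each non-terminal have pairwise disjoint FIRST sets.

Answer: No FIRST/FIRST conflicts.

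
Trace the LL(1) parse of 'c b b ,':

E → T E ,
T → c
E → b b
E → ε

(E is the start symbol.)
LL(1) parsing maintains a stack (initially the start symbol over $) and the input. At each step: if the stack top is a terminal, match it against the current input token; if it is a non-terminal N, replace it with the RHS of M[N, lookahead] (the unique production whose predict set contains the lookahead).

Stack is shown with the top on the left.

Stack    Input      Action
--------------------------
E $      c b b , $  output E → T E ,
T E , $  c b b , $  output T → c
c E , $  c b b , $  match 'c'
E , $    b b , $    output E → b b
b b , $  b b , $    match 'b'
b , $    b , $      match 'b'
, $      , $        match ','
$        $          accept

The string is accepted.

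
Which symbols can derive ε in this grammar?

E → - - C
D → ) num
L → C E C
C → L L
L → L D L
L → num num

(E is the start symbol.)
None

There are no ε-productions, so no non-terminal can derive ε.
No non-terminals are nullable.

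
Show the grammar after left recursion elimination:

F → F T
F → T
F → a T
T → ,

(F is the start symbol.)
F is directly left-recursive. The standard transformation for
  A → A α₁ | ... | A α_m | β₁ | ... | β_n
is
  A  → β₁ A' | ... | β_n A'
  A' → α₁ A' | ... | α_m A' | ε

F → T becomes F → T F'
F → a T becomes F → a T F'
F → F T becomes F' → T F'
Add F' → ε

Productions for other non-terminals are unchanged:
  T → ,

Resulting grammar:
F → T F'
F → a T F'
F' → T F'
F' → ε
T → ,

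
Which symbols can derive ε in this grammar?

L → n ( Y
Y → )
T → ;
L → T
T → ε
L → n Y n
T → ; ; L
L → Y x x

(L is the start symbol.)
ε-productions: T → ε
So T is immediately nullable.
L → T: every symbol on the right is nullable, so L is nullable too.
No further non-terminal can be added: every production for the remaining non-terminals contains a terminal or a non-nullable non-terminal.
Nullable = { 'L', 'T' }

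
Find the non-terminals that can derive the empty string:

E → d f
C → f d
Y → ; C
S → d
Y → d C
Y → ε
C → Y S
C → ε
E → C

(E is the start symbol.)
{ 'C', 'E', 'Y' }

A non-terminal is nullable if it can derive ε (the empty string): either it has an ε-production, or it has a production whose right-hand side consists entirely of nullable non-terminals.

ε-productions: Y → ε, C → ε
So Y, C are immediately nullable.
E → C: every symbol on the right is nullable, so E is nullable too.
No further non-terminal can be added: every production for the remaining non-terminals contains a terminal or a non-nullable non-terminal.
Nullable = { 'C', 'E', 'Y' }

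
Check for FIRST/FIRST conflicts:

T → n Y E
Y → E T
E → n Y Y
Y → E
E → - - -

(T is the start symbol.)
A FIRST/FIRST conflict occurs when two productions N → α and N → β for the same non-terminal have FIRST(α) ∩ FIRST(β) ≠ ∅ (with ε ∈ FIRST of a nullable right-hand side, so two nullable alternatives also conflict).

FIRST sets of the non-terminals at (or reachable through a nullable prefix from) the front of some alternative:
  FIRST(E) = { '-', 'n' }

Productions for Y:
  Y → E T: FIRST = { '-', 'n' }
  Y → E: FIRST = { '-', 'n' }
Productions for E:
  E → n Y Y: FIRST = { 'n' }
  E → - - -: FIRST = { '-' }
T has only one production, so no FIRST/FIRST conflict is possible there.

Conflict for Y: Y → E T and Y → E
  Overlap: { '-', 'n' }

Answer: Yes. Y → E T / Y → E on { '-', 'n' }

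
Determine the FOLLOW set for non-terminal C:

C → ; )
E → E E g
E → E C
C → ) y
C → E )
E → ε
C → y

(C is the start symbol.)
To compute FOLLOW(C), find every occurrence of C on a right-hand side N → α C β: add FIRST(β) \ {ε}, and if β is empty or nullable also add FOLLOW(N). Iterate to a fixed point.

C is the start symbol, so $ ∈ FOLLOW(C).
In E → E C: C is at the end, add FOLLOW(E)

The FOLLOW sets referred to above (computed the same way, to a fixed point):
  FOLLOW(E) = { ')', ';', 'g', 'y' }

Taking the union: FOLLOW(C) = { $, ')', ';', 'g', 'y' }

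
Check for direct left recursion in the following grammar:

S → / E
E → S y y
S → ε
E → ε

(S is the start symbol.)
Direct left recursion occurs when N → N α for some non-terminal N (the right-hand side begins with the left-hand side itself).

S → / E: starts with '/'
E → S y y: starts with S
S → ε: starts with ε
E → ε: starts with ε

No direct left recursion found.

Answer: No direct left recursion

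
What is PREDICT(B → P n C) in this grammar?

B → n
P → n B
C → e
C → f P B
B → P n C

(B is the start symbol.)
{ 'n' }

PREDICT(B → P n C) = (FIRST(RHS) \ {ε}) ∪ (FOLLOW(B) if ε ∈ FIRST(RHS), i.e. RHS ⇒* ε)
FIRST(P) = { 'n' }
FIRST(P n C) = { 'n' }
ε ∉ FIRST(P n C), so FOLLOW(B) is not added.
PREDICT(B → P n C) = { 'n' }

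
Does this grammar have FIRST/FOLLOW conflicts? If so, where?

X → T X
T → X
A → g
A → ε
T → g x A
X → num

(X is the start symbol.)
A FIRST/FOLLOW conflict occurs when a non-terminal N has a nullable alternative N → β (β ⇒* ε) and another alternative N → α with FIRST(α) ∩ FOLLOW(N) ≠ ∅: on such a lookahead the parser cannot decide between expanding α and letting N vanish via β.

Nullable non-terminals: A.

A: nullable alternative(s) A → ε; FOLLOW(A) = { 'g', 'num' }
  A → g: FIRST \ {ε} = { 'g' } — overlaps FOLLOW(A) on { 'g' }: CONFLICT
  A → ε: FIRST \ {ε} = { } — this is the only nullable alternative, skip

T, X have no nullable alternative, so no FIRST/FOLLOW check is needed there.

So the grammar has 1 FIRST/FOLLOW conflict (marked CONFLICT above).

Answer: Yes. A → g with FOLLOW(A) on { 'g' }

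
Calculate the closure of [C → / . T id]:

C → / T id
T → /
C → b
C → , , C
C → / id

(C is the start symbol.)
{ [C → / . T id], [T → . /] }

Start with: [C → / . T id]
  [C → / . T id] has the dot before T: add [T → . /]
No further items can be added.

CLOSURE = { [C → / . T id], [T → . /] }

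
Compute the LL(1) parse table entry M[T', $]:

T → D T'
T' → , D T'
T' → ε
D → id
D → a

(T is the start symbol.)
T' → ε

To find M[T', $], we find productions for T' where $ is in the predict set (PREDICT(N → α) = (FIRST(α) \ {ε}) ∪ (FOLLOW(N) if α ⇒* ε)).

Relevant sets:
  FOLLOW(T') = { $ }

T' → , D T': PREDICT = { ',' }
T' → ε: PREDICT = { $ }
  $ is in predict set, so this production goes in M[T', $]

M[T', $] = T' → ε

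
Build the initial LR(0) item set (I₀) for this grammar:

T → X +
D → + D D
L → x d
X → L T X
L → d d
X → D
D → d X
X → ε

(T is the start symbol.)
{ [D → . + D D], [D → . d X], [L → . d d], [L → . x d], [T → . X +], [T' → . T], [X → . D], [X → . L T X], [X → .] }

First, augment the grammar with T' → T
I₀ = CLOSURE({ [T' → . T] }):
  [T' → . T] has the dot before T: add [T → . X +]
  [T → . X +] has the dot before X: add [X → . L T X], [X → . D], [X → .]
  [X → . L T X] has the dot before L: add [L → . x d], [L → . d d]
  [X → . D] has the dot before D: add [D → . + D D], [D → . d X]
No further items can be added.

I₀ = { [D → . + D D], [D → . d X], [L → . d d], [L → . x d], [T → . X +], [T' → . T], [X → . D], [X → . L T X], [X → .] }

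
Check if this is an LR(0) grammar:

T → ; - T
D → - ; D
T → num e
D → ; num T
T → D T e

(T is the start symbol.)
Augment with T' → T and build the canonical LR(0) collection (I0 = CLOSURE({[T' → . T]}), then GOTO on every symbol after a dot until no new states appear). It has 16 states:
  I0: { [D → . - ; D], [D → . ; num T], [T → . ; - T], [T → . D T e], [T → . num e], [T' → . T] }  — shift
  I1: { [D → - . ; D] }  — shift
  I2: { [D → ; . num T], [T → ; . - T] }  — shift
  I3: { [D → . - ; D], [D → . ; num T], [T → . ; - T], [T → . D T e], [T → . num e], [T → D . T e] }  — shift
  I4: { [T' → T .] }  — accept
  I5: { [T → num . e] }  — shift
  I6: { [T → num e .] }  — reduce
  I7: { [T → D T . e] }  — shift
  I8: { [T → D T e .] }  — reduce
  I9: { [D → . - ; D], [D → . ; num T], [T → . ; - T], [T → . D T e], [T → . num e], [T → ; - . T] }  — shift
  I10: { [D → . - ; D], [D → . ; num T], [D → ; num . T], [T → . ; - T], [T → . D T e], [T → . num e] }  — shift
  I11: { [D → ; num T .] }  — reduce
  I12: { [T → ; - T .] }  — reduce
  I13: { [D → - ; . D], [D → . - ; D], [D → . ; num T] }  — shift
  I14: { [D → ; . num T] }  — shift
  I15: { [D → - ; D .] }  — reduce

Every state is either a pure shift/goto state or contains exactly one complete item and nothing to shift — no conflicts. The grammar is LR(0).

Answer: Yes, the grammar is LR(0)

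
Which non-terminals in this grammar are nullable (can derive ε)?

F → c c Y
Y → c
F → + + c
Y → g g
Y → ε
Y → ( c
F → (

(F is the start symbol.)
{ 'Y' }

A non-terminal is nullable if it can derive ε (the empty string): either it has an ε-production, or it has a production whose right-hand side consists entirely of nullable non-terminals.

ε-productions: Y → ε
So Y is immediately nullable.
No further non-terminal can be added: every production for the remaining non-terminals contains a terminal or a non-nullable non-terminal.
Nullable = { 'Y' }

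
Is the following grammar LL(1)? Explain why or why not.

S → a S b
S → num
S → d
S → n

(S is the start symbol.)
Yes, the grammar is LL(1).

For S:
  PREDICT(S → a S b) = { 'a' }
  PREDICT(S → num) = { 'num' }
  PREDICT(S → d) = { 'd' }
  PREDICT(S → n) = { 'n' }

All predict sets are disjoint. The grammar IS LL(1).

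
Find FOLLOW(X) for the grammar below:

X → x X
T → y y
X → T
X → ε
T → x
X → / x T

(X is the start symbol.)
{ $ }

To compute FOLLOW(X), find every occurrence of X on a right-hand side N → α X β: add FIRST(β) \ {ε}, and if β is empty or nullable also add FOLLOW(N). Iterate to a fixed point.

X is the start symbol, so $ ∈ FOLLOW(X).
In X → x X: X is at the end; this adds FOLLOW(X) to itself — nothing new

Taking the union: FOLLOW(X) = { $ }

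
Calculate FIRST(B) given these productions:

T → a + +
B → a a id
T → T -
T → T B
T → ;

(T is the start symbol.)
{ 'a' }

To compute FIRST(B), examine every production with B on the left-hand side, reading each right-hand side left to right until a non-nullable symbol is reached.

From B → a a id:
  - a is a terminal: add 'a' and stop

Collecting: FIRST(B) = { 'a' }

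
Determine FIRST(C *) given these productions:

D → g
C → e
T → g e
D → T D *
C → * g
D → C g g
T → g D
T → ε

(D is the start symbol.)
{ '*', 'e' }

FIRST sets of the non-terminals involved (from the grammar, by fixed-point iteration):
  FIRST(C) = { '*', 'e' }

To compute FIRST(C *), process the symbols left to right:
Symbol C is a non-terminal. Add FIRST(C) \ {ε} = { '*', 'e' }
C is not nullable (ε ∉ FIRST(C)), so stop here.
FIRST(C *) = { '*', 'e' }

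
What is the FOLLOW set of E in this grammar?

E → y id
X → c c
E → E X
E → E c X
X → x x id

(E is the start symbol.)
To compute FOLLOW(E), find every occurrence of E on a right-hand side N → α E β: add FIRST(β) \ {ε}, and if β is empty or nullable also add FOLLOW(N). Iterate to a fixed point.

E is the start symbol, so $ ∈ FOLLOW(E).
In E → E X: E is followed by X, add FIRST(X) \ {ε} = { 'c', 'x' }
In E → E c X: E is followed by c X, add FIRST(c X) \ {ε} = { 'c' }

Taking the union: FOLLOW(E) = { $, 'c', 'x' }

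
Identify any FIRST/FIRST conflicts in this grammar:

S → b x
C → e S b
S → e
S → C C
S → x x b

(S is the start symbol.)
Yes. S → e / S → C C on { 'e' }

A FIRST/FIRST conflict occurs when two productions N → α and N → β for the same non-terminal have FIRST(α) ∩ FIRST(β) ≠ ∅ (with ε ∈ FIRST of a nullable right-hand side, so two nullable alternatives also conflict).

FIRST sets of the non-terminals at (or reachable through a nullable prefix from) the front of some alternative:
  FIRST(C) = { 'e' }

Productions for S:
  S → b x: FIRST = { 'b' }
  S → e: FIRST = { 'e' }
  S → C C: FIRST = { 'e' }
  S → x x b: FIRST = { 'x' }
C has only one production, so no FIRST/FIRST conflict is possible there.

Conflict for S: S → e and S → C C
  Overlap: { 'e' }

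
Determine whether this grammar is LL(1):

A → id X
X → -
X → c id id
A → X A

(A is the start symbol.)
Yes, the grammar is LL(1).

A grammar is LL(1) if for each non-terminal N with multiple productions, the predict sets of those productions are pairwise disjoint, where PREDICT(N → α) = (FIRST(α) \ {ε}) ∪ (FOLLOW(N) if α ⇒* ε).

Relevant sets:
  FIRST(X) = { '-', 'c' }

For A:
  PREDICT(A → id X) = { 'id' }
  PREDICT(A → X A) = { '-', 'c' }
For X:
  PREDICT(X → '-') = { '-' }
  PREDICT(X → c id id) = { 'c' }

All predict sets are disjoint. The grammar IS LL(1).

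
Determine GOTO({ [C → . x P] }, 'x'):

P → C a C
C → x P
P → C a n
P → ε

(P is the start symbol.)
{ [C → . x P], [C → x . P], [P → . C a C], [P → . C a n], [P → .] }

GOTO(I, 'x') = CLOSURE({ [A → αX.β] : [A → α.Xβ] ∈ I, X = 'x' })

Items with dot before 'x', with the dot advanced:
  [C → . x P] → [C → x . P]
Closure of the advanced items:
  [C → x . P] has the dot before P: add [P → . C a C], [P → . C a n], [P → .]
  [P → . C a C] has the dot before C: add [C → . x P]

GOTO = { [C → . x P], [C → x . P], [P → . C a C], [P → . C a n], [P → .] }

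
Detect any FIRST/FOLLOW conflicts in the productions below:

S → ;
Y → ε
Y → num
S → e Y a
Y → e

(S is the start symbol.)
No FIRST/FOLLOW conflicts.

A FIRST/FOLLOW conflict occurs when a non-terminal N has a nullable alternative N → β (β ⇒* ε) and another alternative N → α with FIRST(α) ∩ FOLLOW(N) ≠ ∅: on such a lookahead the parser cannot decide between expanding α and letting N vanish via β.

Nullable non-terminals: Y.

Y: nullable alternative(s) Y → ε; FOLLOW(Y) = { 'a' }
  Y → ε: FIRST \ {ε} = { } — this is the only nullable alternative, skip
  Y → num: FIRST \ {ε} = { 'num' } — disjoint from FOLLOW(Y)
  Y → e: FIRST \ {ε} = { 'e' } — disjoint from FOLLOW(Y)

S has no nullable alternative, so no FIRST/FOLLOW check is needed there.

No FIRST/FOLLOW conflicts found.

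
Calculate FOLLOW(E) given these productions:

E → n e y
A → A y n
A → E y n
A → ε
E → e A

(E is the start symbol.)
To compute FOLLOW(E), find every occurrence of E on a right-hand side N → α E β: add FIRST(β) \ {ε}, and if β is empty or nullable also add FOLLOW(N). Iterate to a fixed point.

E is the start symbol, so $ ∈ FOLLOW(E).
In A → E y n: E is followed by y n, add FIRST(y n) \ {ε} = { 'y' }

Taking the union: FOLLOW(E) = { $, 'y' }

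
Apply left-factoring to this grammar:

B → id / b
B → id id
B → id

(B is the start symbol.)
B → id B'
B' → / b
B' → id
B' → ε

Left-factoring transforms A → αβ₁ | αβ₂ into A → αA' and A' → β₁ | β₂
(α is the longest common prefix among the alternatives). Repeat until
no nonterminal has two alternatives with a common prefix.

Round 1: B has alternatives sharing prefix 'id'. Introduce B': B → id B'
  Add: B' → / b
  Add: B' → id
  Add: B' → ε

No remaining common prefixes — done.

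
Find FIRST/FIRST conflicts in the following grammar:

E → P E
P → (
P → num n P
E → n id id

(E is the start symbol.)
No FIRST/FIRST conflicts.

A FIRST/FIRST conflict occurs when two productions N → α and N → β for the same non-terminal have FIRST(α) ∩ FIRST(β) ≠ ∅ (with ε ∈ FIRST of a nullable right-hand side, so two nullable alternatives also conflict).

FIRST sets of the non-terminals at (or reachable through a nullable prefix from) the front of some alternative:
  FIRST(P) = { '(', 'num' }

Productions for E:
  E → P E: FIRST = { '(', 'num' }
  E → n id id: FIRST = { 'n' }
Productions for P:
  P → (: FIRST = { '(' }
  P → num n P: FIRST = { 'num' }

All alternatives of each non-terminal have pairwise disjoint FIRST sets.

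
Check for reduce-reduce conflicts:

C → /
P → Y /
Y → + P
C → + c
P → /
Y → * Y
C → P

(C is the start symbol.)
Yes — I3: [C → / .] vs [P → / .]

Augment with C' → C and build the canonical LR(0) collection (I0 = CLOSURE({[C' → . C]}), then GOTO on every symbol after a dot until no new states appear). It has 13 states:
  I0: { [C → . + c], [C → . /], [C → . P], [C' → . C], [P → . /], [P → . Y /], [Y → . * Y], [Y → . + P] }  — shift
  I1: { [Y → * . Y], [Y → . * Y], [Y → . + P] }  — shift
  I2: { [C → + . c], [P → . /], [P → . Y /], [Y → + . P], [Y → . * Y], [Y → . + P] }  — shift
  I3: { [C → / .], [P → / .] }  — 2 reduces
  I4: { [C' → C .] }  — accept
  I5: { [C → P .] }  — reduce
  I6: { [P → Y . /] }  — shift
  I7: { [P → Y / .] }  — reduce
  I8: { [P → . /], [P → . Y /], [Y → + . P], [Y → . * Y], [Y → . + P] }  — shift
  I9: { [P → / .] }  — reduce
  I10: { [Y → + P .] }  — reduce
  I11: { [C → + c .] }  — reduce
  I12: { [Y → * Y .] }  — reduce

I3 contains complete items [C → / .], [P → / .] — reduce-reduce conflict.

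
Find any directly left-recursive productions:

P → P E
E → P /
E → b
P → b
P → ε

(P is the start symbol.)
Yes, P is left-recursive

Direct left recursion occurs when N → N α for some non-terminal N (the right-hand side begins with the left-hand side itself).

P → P E: LEFT RECURSIVE (starts with P)
E → P /: starts with P
E → b: starts with b
P → b: starts with b
P → ε: starts with ε

The grammar has direct left recursion on: P.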